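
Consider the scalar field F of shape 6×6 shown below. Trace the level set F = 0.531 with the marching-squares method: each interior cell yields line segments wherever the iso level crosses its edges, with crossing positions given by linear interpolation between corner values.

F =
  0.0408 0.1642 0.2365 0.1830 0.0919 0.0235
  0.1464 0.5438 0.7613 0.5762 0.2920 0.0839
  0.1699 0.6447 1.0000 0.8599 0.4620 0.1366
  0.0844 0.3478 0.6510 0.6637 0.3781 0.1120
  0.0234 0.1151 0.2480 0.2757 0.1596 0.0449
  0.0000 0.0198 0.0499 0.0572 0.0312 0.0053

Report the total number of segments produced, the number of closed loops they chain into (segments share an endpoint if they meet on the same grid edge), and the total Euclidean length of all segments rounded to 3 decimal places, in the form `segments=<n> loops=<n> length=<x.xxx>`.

segments=12 loops=1 length=9.049

cell (0,0): code 0100 → (0.966,1.000)–(1.000,0.968)
cell (0,1): code 1100 → (0.561,2.000)–(0.966,1.000)
cell (0,2): code 1100 → (0.885,3.000)–(0.561,2.000)
cell (0,3): code 1000 → (1.000,3.159)–(0.885,3.000)
cell (1,0): code 0110 → (1.000,0.968)–(2.000,0.761)
cell (1,3): code 1001 → (2.000,3.827)–(1.000,3.159)
cell (2,0): code 0010 → (2.000,0.761)–(2.383,1.000)
cell (2,1): code 0111 → (2.383,1.000)–(3.000,1.604)
cell (2,3): code 1001 → (3.000,3.465)–(2.000,3.827)
cell (3,1): code 0010 → (3.000,1.604)–(3.298,2.000)
cell (3,2): code 0011 → (3.298,2.000)–(3.342,3.000)
cell (3,3): code 0001 → (3.342,3.000)–(3.000,3.465)
total: 12 segments, chained into 1 closed loop(s), length Σ = 9.048511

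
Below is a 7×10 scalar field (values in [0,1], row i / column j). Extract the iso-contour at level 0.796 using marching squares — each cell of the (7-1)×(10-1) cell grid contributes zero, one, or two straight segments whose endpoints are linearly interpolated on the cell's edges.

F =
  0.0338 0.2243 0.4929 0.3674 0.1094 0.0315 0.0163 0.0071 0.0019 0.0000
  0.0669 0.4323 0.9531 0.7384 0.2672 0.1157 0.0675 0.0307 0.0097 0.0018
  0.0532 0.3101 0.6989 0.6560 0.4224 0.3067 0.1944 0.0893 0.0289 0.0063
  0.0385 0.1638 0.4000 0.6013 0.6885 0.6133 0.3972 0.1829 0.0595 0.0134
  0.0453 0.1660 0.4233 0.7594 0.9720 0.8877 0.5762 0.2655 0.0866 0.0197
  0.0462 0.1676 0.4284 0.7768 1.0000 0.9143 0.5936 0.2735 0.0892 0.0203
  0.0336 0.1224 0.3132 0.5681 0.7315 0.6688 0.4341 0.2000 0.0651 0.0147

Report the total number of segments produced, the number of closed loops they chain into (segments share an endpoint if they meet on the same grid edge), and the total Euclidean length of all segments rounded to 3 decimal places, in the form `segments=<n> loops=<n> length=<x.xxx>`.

segments=12 loops=2 length=10.269

cell (0,1): code 0100 → (0.659,2.000)–(1.000,1.698)
cell (0,2): code 1000 → (1.000,2.732)–(0.659,2.000)
cell (1,1): code 0010 → (1.000,1.698)–(1.618,2.000)
cell (1,2): code 0001 → (1.618,2.000)–(1.000,2.732)
cell (3,3): code 0100 → (3.379,4.000)–(4.000,3.172)
cell (3,4): code 1100 → (3.666,5.000)–(3.379,4.000)
cell (3,5): code 1000 → (4.000,5.294)–(3.666,5.000)
cell (4,3): code 0110 → (4.000,3.172)–(5.000,3.086)
cell (4,5): code 1001 → (5.000,5.369)–(4.000,5.294)
cell (5,3): code 0010 → (5.000,3.086)–(5.760,4.000)
cell (5,4): code 0011 → (5.760,4.000)–(5.482,5.000)
cell (5,5): code 0001 → (5.482,5.000)–(5.000,5.369)
total: 12 segments, chained into 2 closed loop(s), length Σ = 10.268627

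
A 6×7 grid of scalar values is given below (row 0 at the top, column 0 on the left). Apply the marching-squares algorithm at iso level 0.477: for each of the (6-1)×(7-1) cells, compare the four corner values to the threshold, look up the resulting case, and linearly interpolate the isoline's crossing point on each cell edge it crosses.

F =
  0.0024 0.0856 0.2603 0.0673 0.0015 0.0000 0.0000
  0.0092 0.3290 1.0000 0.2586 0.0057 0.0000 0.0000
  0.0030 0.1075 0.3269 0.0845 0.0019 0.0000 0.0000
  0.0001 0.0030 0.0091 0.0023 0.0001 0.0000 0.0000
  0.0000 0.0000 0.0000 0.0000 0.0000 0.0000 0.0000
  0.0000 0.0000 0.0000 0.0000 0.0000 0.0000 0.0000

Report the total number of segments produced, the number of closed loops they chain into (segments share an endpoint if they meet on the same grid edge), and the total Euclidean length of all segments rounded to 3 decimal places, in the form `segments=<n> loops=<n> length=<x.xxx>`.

cell (0,1): code 0100 → (0.293,2.000)–(1.000,1.221)
cell (0,2): code 1000 → (1.000,2.705)–(0.293,2.000)
cell (1,1): code 0010 → (1.000,1.221)–(1.777,2.000)
cell (1,2): code 0001 → (1.777,2.000)–(1.000,2.705)
total: 4 segments, chained into 1 closed loop(s), length Σ = 4.201129

segments=4 loops=1 length=4.201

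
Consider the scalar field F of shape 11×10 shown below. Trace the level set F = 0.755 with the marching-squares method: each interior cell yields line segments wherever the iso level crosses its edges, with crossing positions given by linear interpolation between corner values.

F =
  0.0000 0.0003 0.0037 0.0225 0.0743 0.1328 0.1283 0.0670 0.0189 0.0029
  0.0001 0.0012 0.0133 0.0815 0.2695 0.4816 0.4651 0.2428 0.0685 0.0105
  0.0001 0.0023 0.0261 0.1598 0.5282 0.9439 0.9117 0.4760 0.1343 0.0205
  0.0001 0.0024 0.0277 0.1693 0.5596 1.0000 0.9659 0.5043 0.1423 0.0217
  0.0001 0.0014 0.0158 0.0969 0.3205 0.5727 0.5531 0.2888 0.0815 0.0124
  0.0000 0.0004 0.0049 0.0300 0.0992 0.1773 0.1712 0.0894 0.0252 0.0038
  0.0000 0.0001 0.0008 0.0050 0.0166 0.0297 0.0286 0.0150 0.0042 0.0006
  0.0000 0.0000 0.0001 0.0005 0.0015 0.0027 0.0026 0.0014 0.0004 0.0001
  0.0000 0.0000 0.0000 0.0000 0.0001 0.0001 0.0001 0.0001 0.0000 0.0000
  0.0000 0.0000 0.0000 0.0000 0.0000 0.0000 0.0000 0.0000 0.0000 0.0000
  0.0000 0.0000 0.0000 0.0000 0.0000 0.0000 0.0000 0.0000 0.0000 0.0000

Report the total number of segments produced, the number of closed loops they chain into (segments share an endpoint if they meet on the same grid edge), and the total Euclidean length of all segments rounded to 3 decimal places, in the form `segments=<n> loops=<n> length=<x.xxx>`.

cell (1,4): code 0100 → (1.591,5.000)–(2.000,4.546)
cell (1,5): code 1100 → (1.649,6.000)–(1.591,5.000)
cell (1,6): code 1000 → (2.000,6.360)–(1.649,6.000)
cell (2,4): code 0110 → (2.000,4.546)–(3.000,4.444)
cell (2,6): code 1001 → (3.000,6.457)–(2.000,6.360)
cell (3,4): code 0010 → (3.000,4.444)–(3.573,5.000)
cell (3,5): code 0011 → (3.573,5.000)–(3.511,6.000)
cell (3,6): code 0001 → (3.511,6.000)–(3.000,6.457)
total: 8 segments, chained into 1 closed loop(s), length Σ = 6.611364

segments=8 loops=1 length=6.611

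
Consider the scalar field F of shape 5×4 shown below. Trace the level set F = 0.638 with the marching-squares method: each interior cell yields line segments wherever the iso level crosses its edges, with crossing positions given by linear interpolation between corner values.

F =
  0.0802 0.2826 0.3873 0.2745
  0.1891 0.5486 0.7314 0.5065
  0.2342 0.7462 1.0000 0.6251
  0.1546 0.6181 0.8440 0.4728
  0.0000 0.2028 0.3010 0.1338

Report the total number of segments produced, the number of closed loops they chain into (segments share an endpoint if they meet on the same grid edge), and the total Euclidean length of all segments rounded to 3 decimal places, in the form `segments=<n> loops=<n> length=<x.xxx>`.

cell (0,1): code 0100 → (0.729,2.000)–(1.000,1.489)
cell (0,2): code 1000 → (1.000,2.415)–(0.729,2.000)
cell (1,0): code 0100 → (1.452,1.000)–(2.000,0.789)
cell (1,1): code 1110 → (1.000,1.489)–(1.452,1.000)
cell (1,2): code 1001 → (2.000,2.966)–(1.000,2.415)
cell (2,0): code 0010 → (2.000,0.789)–(2.845,1.000)
cell (2,1): code 0111 → (2.845,1.000)–(3.000,1.088)
cell (2,2): code 1001 → (3.000,2.555)–(2.000,2.966)
cell (3,1): code 0010 → (3.000,1.088)–(3.379,2.000)
cell (3,2): code 0001 → (3.379,2.000)–(3.000,2.555)
total: 10 segments, chained into 1 closed loop(s), length Σ = 7.259493

segments=10 loops=1 length=7.259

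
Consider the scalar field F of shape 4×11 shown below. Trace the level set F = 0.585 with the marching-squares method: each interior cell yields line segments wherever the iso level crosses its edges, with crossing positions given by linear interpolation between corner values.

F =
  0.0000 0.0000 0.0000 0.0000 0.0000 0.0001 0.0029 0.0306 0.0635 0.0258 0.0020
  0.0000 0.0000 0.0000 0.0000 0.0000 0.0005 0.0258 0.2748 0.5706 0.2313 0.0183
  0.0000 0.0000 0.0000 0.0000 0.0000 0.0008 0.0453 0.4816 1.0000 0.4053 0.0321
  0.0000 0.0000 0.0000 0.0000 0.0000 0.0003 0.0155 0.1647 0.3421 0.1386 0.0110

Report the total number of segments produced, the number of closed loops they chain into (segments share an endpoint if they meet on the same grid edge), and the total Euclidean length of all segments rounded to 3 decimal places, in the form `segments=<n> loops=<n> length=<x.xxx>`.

cell (1,7): code 0100 → (1.034,8.000)–(2.000,7.199)
cell (1,8): code 1000 → (2.000,8.698)–(1.034,8.000)
cell (2,7): code 0010 → (2.000,7.199)–(2.631,8.000)
cell (2,8): code 0001 → (2.631,8.000)–(2.000,8.698)
total: 4 segments, chained into 1 closed loop(s), length Σ = 4.406898

segments=4 loops=1 length=4.407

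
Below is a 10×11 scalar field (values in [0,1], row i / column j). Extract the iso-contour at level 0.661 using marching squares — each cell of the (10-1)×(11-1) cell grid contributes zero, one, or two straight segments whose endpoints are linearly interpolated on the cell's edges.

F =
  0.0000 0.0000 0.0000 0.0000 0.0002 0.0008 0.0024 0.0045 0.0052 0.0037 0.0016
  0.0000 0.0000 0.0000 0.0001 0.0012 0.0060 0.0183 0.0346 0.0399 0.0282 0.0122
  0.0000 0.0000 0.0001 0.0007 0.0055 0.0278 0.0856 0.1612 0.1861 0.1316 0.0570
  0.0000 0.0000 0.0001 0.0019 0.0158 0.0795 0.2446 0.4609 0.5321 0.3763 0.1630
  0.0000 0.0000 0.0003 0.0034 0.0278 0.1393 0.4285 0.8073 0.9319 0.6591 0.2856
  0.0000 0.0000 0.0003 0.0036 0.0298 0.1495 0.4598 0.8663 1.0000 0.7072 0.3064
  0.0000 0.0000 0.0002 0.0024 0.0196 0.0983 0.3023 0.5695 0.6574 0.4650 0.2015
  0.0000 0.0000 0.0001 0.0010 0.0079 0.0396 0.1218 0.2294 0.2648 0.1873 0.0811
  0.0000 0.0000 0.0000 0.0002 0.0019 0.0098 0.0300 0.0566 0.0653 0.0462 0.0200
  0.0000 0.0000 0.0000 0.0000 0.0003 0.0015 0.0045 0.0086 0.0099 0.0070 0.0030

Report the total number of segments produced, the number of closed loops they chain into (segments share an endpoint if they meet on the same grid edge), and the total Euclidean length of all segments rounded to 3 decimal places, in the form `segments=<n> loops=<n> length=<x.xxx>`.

cell (3,6): code 0100 → (3.578,7.000)–(4.000,6.614)
cell (3,7): code 1100 → (3.322,8.000)–(3.578,7.000)
cell (3,8): code 1000 → (4.000,8.993)–(3.322,8.000)
cell (4,6): code 0110 → (4.000,6.614)–(5.000,6.495)
cell (4,8): code 1101 → (4.040,9.000)–(4.000,8.993)
cell (4,9): code 1000 → (5.000,9.115)–(4.040,9.000)
cell (5,6): code 0010 → (5.000,6.495)–(5.692,7.000)
cell (5,7): code 0011 → (5.692,7.000)–(5.989,8.000)
cell (5,8): code 0011 → (5.989,8.000)–(5.191,9.000)
cell (5,9): code 0001 → (5.191,9.000)–(5.000,9.115)
total: 10 segments, chained into 1 closed loop(s), length Σ = 8.223666

segments=10 loops=1 length=8.224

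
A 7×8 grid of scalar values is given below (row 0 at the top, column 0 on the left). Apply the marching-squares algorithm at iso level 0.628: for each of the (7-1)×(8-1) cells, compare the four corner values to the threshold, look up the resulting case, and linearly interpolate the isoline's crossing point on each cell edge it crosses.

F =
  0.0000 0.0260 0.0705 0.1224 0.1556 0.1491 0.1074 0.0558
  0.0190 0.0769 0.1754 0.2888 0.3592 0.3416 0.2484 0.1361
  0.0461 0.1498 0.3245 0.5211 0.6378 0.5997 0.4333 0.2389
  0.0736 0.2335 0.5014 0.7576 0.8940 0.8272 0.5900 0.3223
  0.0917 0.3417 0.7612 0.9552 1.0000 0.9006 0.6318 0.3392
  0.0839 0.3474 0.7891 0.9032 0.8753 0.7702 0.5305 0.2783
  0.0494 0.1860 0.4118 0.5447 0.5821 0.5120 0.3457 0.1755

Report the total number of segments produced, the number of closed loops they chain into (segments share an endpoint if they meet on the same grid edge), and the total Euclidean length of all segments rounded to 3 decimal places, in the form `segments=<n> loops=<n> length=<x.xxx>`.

segments=18 loops=1 length=12.954

cell (1,3): code 0100 → (1.965,4.000)–(2.000,3.916)
cell (1,4): code 1000 → (2.000,4.257)–(1.965,4.000)
cell (2,2): code 0100 → (2.452,3.000)–(3.000,2.494)
cell (2,3): code 1110 → (2.000,3.916)–(2.452,3.000)
cell (2,4): code 1101 → (2.124,5.000)–(2.000,4.257)
cell (2,5): code 1000 → (3.000,5.840)–(2.124,5.000)
cell (3,1): code 0100 → (3.487,2.000)–(4.000,1.682)
cell (3,2): code 1110 → (3.000,2.494)–(3.487,2.000)
cell (3,5): code 1101 → (3.909,6.000)–(3.000,5.840)
cell (3,6): code 1000 → (4.000,6.013)–(3.909,6.000)
cell (4,1): code 0110 → (4.000,1.682)–(5.000,1.635)
cell (4,5): code 1011 → (5.000,5.593)–(4.038,6.000)
cell (4,6): code 0001 → (4.038,6.000)–(4.000,6.013)
cell (5,1): code 0010 → (5.000,1.635)–(5.427,2.000)
cell (5,2): code 0011 → (5.427,2.000)–(5.768,3.000)
cell (5,3): code 0011 → (5.768,3.000)–(5.843,4.000)
cell (5,4): code 0011 → (5.843,4.000)–(5.551,5.000)
cell (5,5): code 0001 → (5.551,5.000)–(5.000,5.593)
total: 18 segments, chained into 1 closed loop(s), length Σ = 12.954273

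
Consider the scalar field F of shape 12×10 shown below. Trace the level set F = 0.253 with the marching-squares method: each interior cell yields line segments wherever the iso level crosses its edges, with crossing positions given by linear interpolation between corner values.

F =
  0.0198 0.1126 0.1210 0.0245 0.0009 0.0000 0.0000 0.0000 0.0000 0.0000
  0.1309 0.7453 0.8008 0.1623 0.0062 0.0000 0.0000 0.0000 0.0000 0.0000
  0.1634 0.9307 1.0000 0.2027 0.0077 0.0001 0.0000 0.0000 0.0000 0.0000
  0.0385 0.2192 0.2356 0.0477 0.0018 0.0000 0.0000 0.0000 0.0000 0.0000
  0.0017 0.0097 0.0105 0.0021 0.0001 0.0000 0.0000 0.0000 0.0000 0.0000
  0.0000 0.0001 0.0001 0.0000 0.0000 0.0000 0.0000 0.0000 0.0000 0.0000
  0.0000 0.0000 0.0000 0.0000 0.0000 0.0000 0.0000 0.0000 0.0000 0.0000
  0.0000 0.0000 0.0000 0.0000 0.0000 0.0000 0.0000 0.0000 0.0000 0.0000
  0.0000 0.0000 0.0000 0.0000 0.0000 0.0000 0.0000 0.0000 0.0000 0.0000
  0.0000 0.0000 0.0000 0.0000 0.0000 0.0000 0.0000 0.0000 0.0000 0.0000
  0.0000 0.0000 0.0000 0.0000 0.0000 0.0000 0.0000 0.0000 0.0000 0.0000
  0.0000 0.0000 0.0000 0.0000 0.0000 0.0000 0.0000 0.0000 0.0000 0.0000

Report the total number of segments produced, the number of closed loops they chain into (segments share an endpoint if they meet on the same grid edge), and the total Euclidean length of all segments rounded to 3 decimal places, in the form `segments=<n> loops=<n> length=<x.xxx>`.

cell (0,0): code 0100 → (0.222,1.000)–(1.000,0.199)
cell (0,1): code 1100 → (0.194,2.000)–(0.222,1.000)
cell (0,2): code 1000 → (1.000,2.858)–(0.194,2.000)
cell (1,0): code 0110 → (1.000,0.199)–(2.000,0.117)
cell (1,2): code 1001 → (2.000,2.937)–(1.000,2.858)
cell (2,0): code 0010 → (2.000,0.117)–(2.952,1.000)
cell (2,1): code 0011 → (2.952,1.000)–(2.977,2.000)
cell (2,2): code 0001 → (2.977,2.000)–(2.000,2.937)
total: 8 segments, chained into 1 closed loop(s), length Σ = 8.953881

segments=8 loops=1 length=8.954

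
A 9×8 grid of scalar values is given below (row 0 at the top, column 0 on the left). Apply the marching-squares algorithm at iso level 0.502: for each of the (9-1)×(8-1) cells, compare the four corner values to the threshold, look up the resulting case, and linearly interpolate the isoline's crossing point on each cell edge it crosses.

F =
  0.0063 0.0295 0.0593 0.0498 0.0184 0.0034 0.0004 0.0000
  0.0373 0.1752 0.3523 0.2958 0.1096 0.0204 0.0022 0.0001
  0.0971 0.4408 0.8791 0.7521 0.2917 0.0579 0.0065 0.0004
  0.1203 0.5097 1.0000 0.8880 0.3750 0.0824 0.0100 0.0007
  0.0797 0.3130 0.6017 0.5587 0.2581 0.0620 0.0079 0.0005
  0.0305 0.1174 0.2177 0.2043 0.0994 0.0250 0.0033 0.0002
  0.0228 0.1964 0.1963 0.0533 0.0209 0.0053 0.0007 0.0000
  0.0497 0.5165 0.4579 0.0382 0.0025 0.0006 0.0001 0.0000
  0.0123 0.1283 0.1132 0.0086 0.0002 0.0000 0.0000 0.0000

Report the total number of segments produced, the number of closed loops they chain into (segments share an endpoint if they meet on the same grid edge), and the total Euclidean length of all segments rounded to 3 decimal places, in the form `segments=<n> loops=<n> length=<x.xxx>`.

segments=16 loops=2 length=9.583

cell (1,1): code 0100 → (1.284,2.000)–(2.000,1.140)
cell (1,2): code 1100 → (1.452,3.000)–(1.284,2.000)
cell (1,3): code 1000 → (2.000,3.543)–(1.452,3.000)
cell (2,0): code 0100 → (2.888,1.000)–(3.000,0.980)
cell (2,1): code 1110 → (2.000,1.140)–(2.888,1.000)
cell (2,3): code 1001 → (3.000,3.752)–(2.000,3.543)
cell (3,0): code 0010 → (3.000,0.980)–(3.039,1.000)
cell (3,1): code 0111 → (3.039,1.000)–(4.000,1.655)
cell (3,3): code 1001 → (4.000,3.189)–(3.000,3.752)
cell (4,1): code 0010 → (4.000,1.655)–(4.260,2.000)
cell (4,2): code 0011 → (4.260,2.000)–(4.160,3.000)
cell (4,3): code 0001 → (4.160,3.000)–(4.000,3.189)
cell (6,0): code 0100 → (6.955,1.000)–(7.000,0.969)
cell (6,1): code 1000 → (7.000,1.247)–(6.955,1.000)
cell (7,0): code 0010 → (7.000,0.969)–(7.037,1.000)
cell (7,1): code 0001 → (7.037,1.000)–(7.000,1.247)
total: 16 segments, chained into 2 closed loop(s), length Σ = 9.583346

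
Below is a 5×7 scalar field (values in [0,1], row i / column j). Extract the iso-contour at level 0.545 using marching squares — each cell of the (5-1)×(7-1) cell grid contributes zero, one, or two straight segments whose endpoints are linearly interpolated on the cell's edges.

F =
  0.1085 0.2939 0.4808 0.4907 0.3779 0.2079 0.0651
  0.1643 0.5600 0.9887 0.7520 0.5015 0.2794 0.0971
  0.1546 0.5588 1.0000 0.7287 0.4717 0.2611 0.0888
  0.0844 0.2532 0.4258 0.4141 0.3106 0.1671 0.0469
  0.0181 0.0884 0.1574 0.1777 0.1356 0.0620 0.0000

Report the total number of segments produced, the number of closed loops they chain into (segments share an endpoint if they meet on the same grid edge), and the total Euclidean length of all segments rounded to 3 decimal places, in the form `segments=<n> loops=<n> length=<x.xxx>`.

segments=10 loops=1 length=8.763

cell (0,0): code 0100 → (0.944,1.000)–(1.000,0.962)
cell (0,1): code 1100 → (0.126,2.000)–(0.944,1.000)
cell (0,2): code 1100 → (0.208,3.000)–(0.126,2.000)
cell (0,3): code 1000 → (1.000,3.826)–(0.208,3.000)
cell (1,0): code 0110 → (1.000,0.962)–(2.000,0.966)
cell (1,3): code 1001 → (2.000,3.715)–(1.000,3.826)
cell (2,0): code 0010 → (2.000,0.966)–(2.045,1.000)
cell (2,1): code 0011 → (2.045,1.000)–(2.792,2.000)
cell (2,2): code 0011 → (2.792,2.000)–(2.584,3.000)
cell (2,3): code 0001 → (2.584,3.000)–(2.000,3.715)
total: 10 segments, chained into 1 closed loop(s), length Σ = 8.763079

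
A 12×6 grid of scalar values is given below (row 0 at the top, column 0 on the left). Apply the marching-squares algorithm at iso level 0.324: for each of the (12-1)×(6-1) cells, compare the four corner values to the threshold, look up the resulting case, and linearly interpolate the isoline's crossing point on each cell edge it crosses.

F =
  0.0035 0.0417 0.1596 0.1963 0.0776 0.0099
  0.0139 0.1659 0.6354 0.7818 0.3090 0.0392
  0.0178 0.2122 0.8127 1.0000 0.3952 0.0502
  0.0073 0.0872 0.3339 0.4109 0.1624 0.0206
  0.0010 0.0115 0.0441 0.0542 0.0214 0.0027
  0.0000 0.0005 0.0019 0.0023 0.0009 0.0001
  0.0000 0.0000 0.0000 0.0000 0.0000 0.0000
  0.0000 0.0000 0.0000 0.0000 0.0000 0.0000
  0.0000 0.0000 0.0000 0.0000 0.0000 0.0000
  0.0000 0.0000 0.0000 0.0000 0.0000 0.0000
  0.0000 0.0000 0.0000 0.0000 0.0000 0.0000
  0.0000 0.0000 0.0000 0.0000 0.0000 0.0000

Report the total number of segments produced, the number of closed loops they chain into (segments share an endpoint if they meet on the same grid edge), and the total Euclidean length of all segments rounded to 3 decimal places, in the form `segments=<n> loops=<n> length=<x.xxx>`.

segments=12 loops=1 length=9.309

cell (0,1): code 0100 → (0.346,2.000)–(1.000,1.337)
cell (0,2): code 1100 → (0.218,3.000)–(0.346,2.000)
cell (0,3): code 1000 → (1.000,3.968)–(0.218,3.000)
cell (1,1): code 0110 → (1.000,1.337)–(2.000,1.186)
cell (1,3): code 1101 → (1.174,4.000)–(1.000,3.968)
cell (1,4): code 1000 → (2.000,4.206)–(1.174,4.000)
cell (2,1): code 0110 → (2.000,1.186)–(3.000,1.960)
cell (2,3): code 1011 → (3.000,3.350)–(2.306,4.000)
cell (2,4): code 0001 → (2.306,4.000)–(2.000,4.206)
cell (3,1): code 0010 → (3.000,1.960)–(3.034,2.000)
cell (3,2): code 0011 → (3.034,2.000)–(3.244,3.000)
cell (3,3): code 0001 → (3.244,3.000)–(3.000,3.350)
total: 12 segments, chained into 1 closed loop(s), length Σ = 9.309066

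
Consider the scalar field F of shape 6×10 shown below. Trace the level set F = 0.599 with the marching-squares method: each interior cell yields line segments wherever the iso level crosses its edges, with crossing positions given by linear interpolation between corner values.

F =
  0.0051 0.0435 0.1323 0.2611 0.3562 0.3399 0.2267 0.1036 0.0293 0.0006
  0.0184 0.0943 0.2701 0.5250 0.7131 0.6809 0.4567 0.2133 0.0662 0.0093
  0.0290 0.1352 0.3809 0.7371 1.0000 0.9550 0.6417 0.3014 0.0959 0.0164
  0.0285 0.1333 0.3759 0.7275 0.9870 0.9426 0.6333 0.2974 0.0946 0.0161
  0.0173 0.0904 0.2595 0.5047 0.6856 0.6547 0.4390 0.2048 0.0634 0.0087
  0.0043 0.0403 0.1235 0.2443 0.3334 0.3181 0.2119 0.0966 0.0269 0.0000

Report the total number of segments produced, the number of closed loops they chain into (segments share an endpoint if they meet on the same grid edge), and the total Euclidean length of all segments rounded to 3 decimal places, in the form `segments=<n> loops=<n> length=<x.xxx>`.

cell (0,3): code 0100 → (0.680,4.000)–(1.000,3.393)
cell (0,4): code 1100 → (0.760,5.000)–(0.680,4.000)
cell (0,5): code 1000 → (1.000,5.365)–(0.760,5.000)
cell (1,2): code 0100 → (1.349,3.000)–(2.000,2.612)
cell (1,3): code 1110 → (1.000,3.393)–(1.349,3.000)
cell (1,5): code 1101 → (1.769,6.000)–(1.000,5.365)
cell (1,6): code 1000 → (2.000,6.125)–(1.769,6.000)
cell (2,2): code 0110 → (2.000,2.612)–(3.000,2.635)
cell (2,6): code 1001 → (3.000,6.102)–(2.000,6.125)
cell (3,2): code 0010 → (3.000,2.635)–(3.577,3.000)
cell (3,3): code 0111 → (3.577,3.000)–(4.000,3.521)
cell (3,5): code 1011 → (4.000,5.258)–(3.177,6.000)
cell (3,6): code 0001 → (3.177,6.000)–(3.000,6.102)
cell (4,3): code 0010 → (4.000,3.521)–(4.246,4.000)
cell (4,4): code 0011 → (4.246,4.000)–(4.165,5.000)
cell (4,5): code 0001 → (4.165,5.000)–(4.000,5.258)
total: 16 segments, chained into 1 closed loop(s), length Σ = 11.184729

segments=16 loops=1 length=11.185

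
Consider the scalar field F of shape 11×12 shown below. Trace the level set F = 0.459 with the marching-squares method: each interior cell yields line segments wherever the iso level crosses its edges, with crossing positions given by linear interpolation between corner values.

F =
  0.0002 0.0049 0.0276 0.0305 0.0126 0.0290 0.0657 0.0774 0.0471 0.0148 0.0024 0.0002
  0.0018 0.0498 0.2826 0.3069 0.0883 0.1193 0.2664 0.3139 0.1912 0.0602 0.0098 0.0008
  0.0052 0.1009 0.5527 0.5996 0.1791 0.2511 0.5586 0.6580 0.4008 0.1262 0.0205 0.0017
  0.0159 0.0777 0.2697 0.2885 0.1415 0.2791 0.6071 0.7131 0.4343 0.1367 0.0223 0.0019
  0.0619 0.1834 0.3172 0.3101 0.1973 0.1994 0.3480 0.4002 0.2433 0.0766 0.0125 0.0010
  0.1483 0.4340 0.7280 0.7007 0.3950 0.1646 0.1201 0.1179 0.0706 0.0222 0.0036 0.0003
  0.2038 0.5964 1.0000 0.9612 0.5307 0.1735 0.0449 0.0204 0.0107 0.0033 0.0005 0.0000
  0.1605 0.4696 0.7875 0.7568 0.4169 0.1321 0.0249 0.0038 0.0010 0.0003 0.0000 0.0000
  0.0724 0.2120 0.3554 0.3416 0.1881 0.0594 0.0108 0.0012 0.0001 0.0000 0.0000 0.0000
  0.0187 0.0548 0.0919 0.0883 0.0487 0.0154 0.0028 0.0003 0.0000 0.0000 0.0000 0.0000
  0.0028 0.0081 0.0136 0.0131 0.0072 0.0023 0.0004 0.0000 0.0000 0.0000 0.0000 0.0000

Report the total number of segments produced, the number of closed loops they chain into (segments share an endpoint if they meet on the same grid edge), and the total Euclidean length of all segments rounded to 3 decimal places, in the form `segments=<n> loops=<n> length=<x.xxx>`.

segments=28 loops=3 length=22.239

cell (1,1): code 0100 → (1.653,2.000)–(2.000,1.793)
cell (1,2): code 1100 → (1.520,3.000)–(1.653,2.000)
cell (1,3): code 1000 → (2.000,3.334)–(1.520,3.000)
cell (1,5): code 0100 → (1.659,6.000)–(2.000,5.676)
cell (1,6): code 1100 → (1.422,7.000)–(1.659,6.000)
cell (1,7): code 1000 → (2.000,7.774)–(1.422,7.000)
cell (2,1): code 0010 → (2.000,1.793)–(2.331,2.000)
cell (2,2): code 0011 → (2.331,2.000)–(2.452,3.000)
cell (2,3): code 0001 → (2.452,3.000)–(2.000,3.334)
cell (2,5): code 0110 → (2.000,5.676)–(3.000,5.548)
cell (2,7): code 1001 → (3.000,7.911)–(2.000,7.774)
cell (3,5): code 0010 → (3.000,5.548)–(3.572,6.000)
cell (3,6): code 0011 → (3.572,6.000)–(3.812,7.000)
cell (3,7): code 0001 → (3.812,7.000)–(3.000,7.911)
cell (4,1): code 0100 → (4.345,2.000)–(5.000,1.085)
cell (4,2): code 1100 → (4.381,3.000)–(4.345,2.000)
cell (4,3): code 1000 → (5.000,3.791)–(4.381,3.000)
cell (5,0): code 0100 → (5.154,1.000)–(6.000,0.650)
cell (5,1): code 1110 → (5.000,1.085)–(5.154,1.000)
cell (5,3): code 1101 → (5.472,4.000)–(5.000,3.791)
cell (5,4): code 1000 → (6.000,4.201)–(5.472,4.000)
cell (6,0): code 0110 → (6.000,0.650)–(7.000,0.966)
cell (6,3): code 1011 → (7.000,3.876)–(6.630,4.000)
cell (6,4): code 0001 → (6.630,4.000)–(6.000,4.201)
cell (7,0): code 0010 → (7.000,0.966)–(7.041,1.000)
cell (7,1): code 0011 → (7.041,1.000)–(7.760,2.000)
cell (7,2): code 0011 → (7.760,2.000)–(7.717,3.000)
cell (7,3): code 0001 → (7.717,3.000)–(7.000,3.876)
total: 28 segments, chained into 3 closed loop(s), length Σ = 22.238604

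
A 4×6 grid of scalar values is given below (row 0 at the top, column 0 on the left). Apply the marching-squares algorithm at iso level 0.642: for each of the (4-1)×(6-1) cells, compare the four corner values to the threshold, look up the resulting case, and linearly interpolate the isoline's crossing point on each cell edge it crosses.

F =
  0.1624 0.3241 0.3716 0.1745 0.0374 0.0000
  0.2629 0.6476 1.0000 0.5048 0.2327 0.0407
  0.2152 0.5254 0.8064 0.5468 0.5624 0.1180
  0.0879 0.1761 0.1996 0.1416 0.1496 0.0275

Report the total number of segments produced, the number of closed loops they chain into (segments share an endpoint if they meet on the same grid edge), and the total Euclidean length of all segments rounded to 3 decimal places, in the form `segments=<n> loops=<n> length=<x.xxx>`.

segments=8 loops=1 length=5.512

cell (0,0): code 0100 → (0.983,1.000)–(1.000,0.985)
cell (0,1): code 1100 → (0.430,2.000)–(0.983,1.000)
cell (0,2): code 1000 → (1.000,2.723)–(0.430,2.000)
cell (1,0): code 0010 → (1.000,0.985)–(1.046,1.000)
cell (1,1): code 0111 → (1.046,1.000)–(2.000,1.415)
cell (1,2): code 1001 → (2.000,2.633)–(1.000,2.723)
cell (2,1): code 0010 → (2.000,1.415)–(2.271,2.000)
cell (2,2): code 0001 → (2.271,2.000)–(2.000,2.633)
total: 8 segments, chained into 1 closed loop(s), length Σ = 5.511609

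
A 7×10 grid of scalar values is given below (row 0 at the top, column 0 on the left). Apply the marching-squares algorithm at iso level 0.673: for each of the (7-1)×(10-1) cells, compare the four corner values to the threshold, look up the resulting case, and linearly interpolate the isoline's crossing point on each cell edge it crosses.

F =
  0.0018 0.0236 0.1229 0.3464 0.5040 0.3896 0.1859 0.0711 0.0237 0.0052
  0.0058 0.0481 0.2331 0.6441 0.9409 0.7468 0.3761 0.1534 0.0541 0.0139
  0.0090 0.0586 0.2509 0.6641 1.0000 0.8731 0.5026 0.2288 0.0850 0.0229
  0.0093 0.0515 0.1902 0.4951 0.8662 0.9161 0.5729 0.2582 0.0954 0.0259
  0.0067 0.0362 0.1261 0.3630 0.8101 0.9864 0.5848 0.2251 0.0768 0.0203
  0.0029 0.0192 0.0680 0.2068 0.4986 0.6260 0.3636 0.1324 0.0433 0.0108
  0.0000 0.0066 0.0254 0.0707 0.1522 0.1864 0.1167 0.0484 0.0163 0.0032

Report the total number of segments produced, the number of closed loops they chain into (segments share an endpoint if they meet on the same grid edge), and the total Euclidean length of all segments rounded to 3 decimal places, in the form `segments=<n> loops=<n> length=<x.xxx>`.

segments=12 loops=1 length=11.447

cell (0,3): code 0100 → (0.387,4.000)–(1.000,3.097)
cell (0,4): code 1100 → (0.793,5.000)–(0.387,4.000)
cell (0,5): code 1000 → (1.000,5.199)–(0.793,5.000)
cell (1,3): code 0110 → (1.000,3.097)–(2.000,3.026)
cell (1,5): code 1001 → (2.000,5.540)–(1.000,5.199)
cell (2,3): code 0110 → (2.000,3.026)–(3.000,3.479)
cell (2,5): code 1001 → (3.000,5.708)–(2.000,5.540)
cell (3,3): code 0110 → (3.000,3.479)–(4.000,3.693)
cell (3,5): code 1001 → (4.000,5.780)–(3.000,5.708)
cell (4,3): code 0010 → (4.000,3.693)–(4.440,4.000)
cell (4,4): code 0011 → (4.440,4.000)–(4.870,5.000)
cell (4,5): code 0001 → (4.870,5.000)–(4.000,5.780)
total: 12 segments, chained into 1 closed loop(s), length Σ = 11.446865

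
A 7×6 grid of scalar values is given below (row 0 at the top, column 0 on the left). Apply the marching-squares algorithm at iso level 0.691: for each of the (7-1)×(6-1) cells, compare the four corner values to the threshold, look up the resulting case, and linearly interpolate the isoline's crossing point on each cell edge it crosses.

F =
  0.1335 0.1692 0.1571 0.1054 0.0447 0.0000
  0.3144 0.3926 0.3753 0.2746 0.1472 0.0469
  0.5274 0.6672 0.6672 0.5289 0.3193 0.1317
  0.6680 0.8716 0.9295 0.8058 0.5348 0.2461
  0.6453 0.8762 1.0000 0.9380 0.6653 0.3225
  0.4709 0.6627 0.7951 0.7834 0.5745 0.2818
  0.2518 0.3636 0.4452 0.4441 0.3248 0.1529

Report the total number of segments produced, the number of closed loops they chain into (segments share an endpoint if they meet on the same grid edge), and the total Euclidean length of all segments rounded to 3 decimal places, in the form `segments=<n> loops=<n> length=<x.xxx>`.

cell (2,0): code 0100 → (2.116,1.000)–(3.000,0.113)
cell (2,1): code 1100 → (2.091,2.000)–(2.116,1.000)
cell (2,2): code 1100 → (2.585,3.000)–(2.091,2.000)
cell (2,3): code 1000 → (3.000,3.424)–(2.585,3.000)
cell (3,0): code 0110 → (3.000,0.113)–(4.000,0.198)
cell (3,3): code 1001 → (4.000,3.906)–(3.000,3.424)
cell (4,0): code 0010 → (4.000,0.198)–(4.867,1.000)
cell (4,1): code 0111 → (4.867,1.000)–(5.000,1.214)
cell (4,3): code 1001 → (5.000,3.442)–(4.000,3.906)
cell (5,1): code 0010 → (5.000,1.214)–(5.298,2.000)
cell (5,2): code 0011 → (5.298,2.000)–(5.272,3.000)
cell (5,3): code 0001 → (5.272,3.000)–(5.000,3.442)
total: 12 segments, chained into 1 closed loop(s), length Σ = 10.970018

segments=12 loops=1 length=10.970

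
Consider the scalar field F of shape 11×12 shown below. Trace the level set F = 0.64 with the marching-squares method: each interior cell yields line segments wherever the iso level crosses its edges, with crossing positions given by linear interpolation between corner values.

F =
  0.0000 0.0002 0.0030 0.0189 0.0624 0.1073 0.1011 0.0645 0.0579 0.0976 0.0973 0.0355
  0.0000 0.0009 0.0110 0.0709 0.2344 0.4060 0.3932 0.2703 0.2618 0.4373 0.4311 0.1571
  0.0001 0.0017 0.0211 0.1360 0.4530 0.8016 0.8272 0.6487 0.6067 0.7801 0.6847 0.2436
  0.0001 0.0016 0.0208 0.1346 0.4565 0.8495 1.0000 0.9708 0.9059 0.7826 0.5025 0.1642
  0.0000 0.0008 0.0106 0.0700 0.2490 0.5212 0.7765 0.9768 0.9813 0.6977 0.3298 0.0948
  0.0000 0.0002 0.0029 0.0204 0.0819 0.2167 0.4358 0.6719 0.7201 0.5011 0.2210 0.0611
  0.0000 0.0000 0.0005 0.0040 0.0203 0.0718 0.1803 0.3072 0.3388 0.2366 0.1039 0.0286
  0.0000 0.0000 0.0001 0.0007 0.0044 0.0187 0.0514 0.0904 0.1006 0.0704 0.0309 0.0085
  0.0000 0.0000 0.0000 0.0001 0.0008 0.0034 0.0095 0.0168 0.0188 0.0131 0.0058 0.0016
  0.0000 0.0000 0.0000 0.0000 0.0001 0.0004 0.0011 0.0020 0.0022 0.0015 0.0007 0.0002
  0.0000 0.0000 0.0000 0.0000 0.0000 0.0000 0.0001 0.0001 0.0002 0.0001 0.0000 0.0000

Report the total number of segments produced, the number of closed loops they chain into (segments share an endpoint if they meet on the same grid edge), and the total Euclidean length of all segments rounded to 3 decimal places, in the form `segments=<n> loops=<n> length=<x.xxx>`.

cell (1,4): code 0100 → (1.592,5.000)–(2.000,4.536)
cell (1,5): code 1100 → (1.569,6.000)–(1.592,5.000)
cell (1,6): code 1100 → (1.977,7.000)–(1.569,6.000)
cell (1,7): code 1000 → (2.000,7.207)–(1.977,7.000)
cell (1,8): code 0100 → (1.591,9.000)–(2.000,8.192)
cell (1,9): code 1100 → (1.824,10.000)–(1.591,9.000)
cell (1,10): code 1000 → (2.000,10.101)–(1.824,10.000)
cell (2,4): code 0110 → (2.000,4.536)–(3.000,4.467)
cell (2,7): code 1101 → (2.111,8.000)–(2.000,7.207)
cell (2,8): code 1110 → (2.000,8.192)–(2.111,8.000)
cell (2,9): code 1011 → (3.000,9.509)–(2.245,10.000)
cell (2,10): code 0001 → (2.245,10.000)–(2.000,10.101)
cell (3,4): code 0010 → (3.000,4.467)–(3.638,5.000)
cell (3,5): code 0111 → (3.638,5.000)–(4.000,5.465)
cell (3,9): code 1001 → (4.000,9.157)–(3.000,9.509)
cell (4,5): code 0010 → (4.000,5.465)–(4.401,6.000)
cell (4,6): code 0111 → (4.401,6.000)–(5.000,6.865)
cell (4,8): code 1011 → (5.000,8.366)–(4.293,9.000)
cell (4,9): code 0001 → (4.293,9.000)–(4.000,9.157)
cell (5,6): code 0010 → (5.000,6.865)–(5.087,7.000)
cell (5,7): code 0011 → (5.087,7.000)–(5.210,8.000)
cell (5,8): code 0001 → (5.210,8.000)–(5.000,8.366)
total: 22 segments, chained into 1 closed loop(s), length Σ = 15.306864

segments=22 loops=1 length=15.307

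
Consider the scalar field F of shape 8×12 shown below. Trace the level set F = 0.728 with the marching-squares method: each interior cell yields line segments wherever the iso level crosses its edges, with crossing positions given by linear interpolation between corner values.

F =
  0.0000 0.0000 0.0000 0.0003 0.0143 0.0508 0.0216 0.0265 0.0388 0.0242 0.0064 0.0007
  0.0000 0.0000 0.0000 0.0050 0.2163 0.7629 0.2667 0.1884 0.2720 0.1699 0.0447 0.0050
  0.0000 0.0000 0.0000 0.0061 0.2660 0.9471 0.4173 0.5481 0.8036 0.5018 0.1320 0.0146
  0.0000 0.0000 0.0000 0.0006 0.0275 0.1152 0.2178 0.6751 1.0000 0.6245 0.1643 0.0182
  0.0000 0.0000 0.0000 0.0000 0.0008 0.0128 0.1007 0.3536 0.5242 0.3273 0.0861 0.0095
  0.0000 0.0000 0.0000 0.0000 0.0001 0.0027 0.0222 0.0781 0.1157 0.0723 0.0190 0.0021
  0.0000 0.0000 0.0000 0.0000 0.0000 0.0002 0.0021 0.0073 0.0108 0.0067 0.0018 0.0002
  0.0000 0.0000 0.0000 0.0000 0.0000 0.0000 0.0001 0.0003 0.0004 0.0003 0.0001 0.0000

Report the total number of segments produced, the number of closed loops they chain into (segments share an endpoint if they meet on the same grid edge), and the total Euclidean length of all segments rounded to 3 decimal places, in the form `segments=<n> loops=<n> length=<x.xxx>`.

cell (0,4): code 0100 → (0.951,5.000)–(1.000,4.936)
cell (0,5): code 1000 → (1.000,5.070)–(0.951,5.000)
cell (1,4): code 0110 → (1.000,4.936)–(2.000,4.678)
cell (1,5): code 1001 → (2.000,5.414)–(1.000,5.070)
cell (1,7): code 0100 → (1.858,8.000)–(2.000,7.704)
cell (1,8): code 1000 → (2.000,8.250)–(1.858,8.000)
cell (2,4): code 0010 → (2.000,4.678)–(2.263,5.000)
cell (2,5): code 0001 → (2.263,5.000)–(2.000,5.414)
cell (2,7): code 0110 → (2.000,7.704)–(3.000,7.163)
cell (2,8): code 1001 → (3.000,8.724)–(2.000,8.250)
cell (3,7): code 0010 → (3.000,7.163)–(3.572,8.000)
cell (3,8): code 0001 → (3.572,8.000)–(3.000,8.724)
total: 12 segments, chained into 2 closed loop(s), length Σ = 7.958782

segments=12 loops=2 length=7.959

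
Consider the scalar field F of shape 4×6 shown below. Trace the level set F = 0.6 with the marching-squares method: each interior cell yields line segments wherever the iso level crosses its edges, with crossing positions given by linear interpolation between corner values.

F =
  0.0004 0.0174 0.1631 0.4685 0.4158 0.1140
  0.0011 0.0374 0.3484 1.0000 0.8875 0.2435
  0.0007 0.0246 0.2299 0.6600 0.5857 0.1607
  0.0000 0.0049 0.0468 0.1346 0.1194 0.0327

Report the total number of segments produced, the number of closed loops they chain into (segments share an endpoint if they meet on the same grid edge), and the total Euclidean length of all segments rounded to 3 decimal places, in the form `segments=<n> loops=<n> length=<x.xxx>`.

cell (0,2): code 0100 → (0.247,3.000)–(1.000,2.386)
cell (0,3): code 1100 → (0.391,4.000)–(0.247,3.000)
cell (0,4): code 1000 → (1.000,4.446)–(0.391,4.000)
cell (1,2): code 0110 → (1.000,2.386)–(2.000,2.860)
cell (1,3): code 1011 → (2.000,3.808)–(1.953,4.000)
cell (1,4): code 0001 → (1.953,4.000)–(1.000,4.446)
cell (2,2): code 0010 → (2.000,2.860)–(2.114,3.000)
cell (2,3): code 0001 → (2.114,3.000)–(2.000,3.808)
total: 8 segments, chained into 1 closed loop(s), length Σ = 6.089799

segments=8 loops=1 length=6.090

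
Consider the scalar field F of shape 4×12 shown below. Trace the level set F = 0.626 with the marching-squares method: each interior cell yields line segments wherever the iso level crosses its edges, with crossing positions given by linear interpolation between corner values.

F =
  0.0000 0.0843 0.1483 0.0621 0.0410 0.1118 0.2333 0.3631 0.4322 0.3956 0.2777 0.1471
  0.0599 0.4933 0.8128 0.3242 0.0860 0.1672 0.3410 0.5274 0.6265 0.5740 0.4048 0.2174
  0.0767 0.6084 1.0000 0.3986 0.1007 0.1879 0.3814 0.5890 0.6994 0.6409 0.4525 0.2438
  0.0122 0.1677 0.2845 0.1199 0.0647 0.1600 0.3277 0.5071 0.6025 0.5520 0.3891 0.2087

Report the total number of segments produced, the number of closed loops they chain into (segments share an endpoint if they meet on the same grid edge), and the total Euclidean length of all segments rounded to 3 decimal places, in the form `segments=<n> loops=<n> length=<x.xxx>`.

segments=14 loops=2 length=10.182

cell (0,1): code 0100 → (0.719,2.000)–(1.000,1.415)
cell (0,2): code 1000 → (1.000,2.382)–(0.719,2.000)
cell (0,7): code 0100 → (0.997,8.000)–(1.000,7.995)
cell (0,8): code 1000 → (1.000,8.010)–(0.997,8.000)
cell (1,1): code 0110 → (1.000,1.415)–(2.000,1.045)
cell (1,2): code 1001 → (2.000,2.622)–(1.000,2.382)
cell (1,7): code 0110 → (1.000,7.995)–(2.000,7.335)
cell (1,8): code 1101 → (1.777,9.000)–(1.000,8.010)
cell (1,9): code 1000 → (2.000,9.079)–(1.777,9.000)
cell (2,1): code 0010 → (2.000,1.045)–(2.523,2.000)
cell (2,2): code 0001 → (2.523,2.000)–(2.000,2.622)
cell (2,7): code 0010 → (2.000,7.335)–(2.757,8.000)
cell (2,8): code 0011 → (2.757,8.000)–(2.168,9.000)
cell (2,9): code 0001 → (2.168,9.000)–(2.000,9.079)
total: 14 segments, chained into 2 closed loop(s), length Σ = 10.182289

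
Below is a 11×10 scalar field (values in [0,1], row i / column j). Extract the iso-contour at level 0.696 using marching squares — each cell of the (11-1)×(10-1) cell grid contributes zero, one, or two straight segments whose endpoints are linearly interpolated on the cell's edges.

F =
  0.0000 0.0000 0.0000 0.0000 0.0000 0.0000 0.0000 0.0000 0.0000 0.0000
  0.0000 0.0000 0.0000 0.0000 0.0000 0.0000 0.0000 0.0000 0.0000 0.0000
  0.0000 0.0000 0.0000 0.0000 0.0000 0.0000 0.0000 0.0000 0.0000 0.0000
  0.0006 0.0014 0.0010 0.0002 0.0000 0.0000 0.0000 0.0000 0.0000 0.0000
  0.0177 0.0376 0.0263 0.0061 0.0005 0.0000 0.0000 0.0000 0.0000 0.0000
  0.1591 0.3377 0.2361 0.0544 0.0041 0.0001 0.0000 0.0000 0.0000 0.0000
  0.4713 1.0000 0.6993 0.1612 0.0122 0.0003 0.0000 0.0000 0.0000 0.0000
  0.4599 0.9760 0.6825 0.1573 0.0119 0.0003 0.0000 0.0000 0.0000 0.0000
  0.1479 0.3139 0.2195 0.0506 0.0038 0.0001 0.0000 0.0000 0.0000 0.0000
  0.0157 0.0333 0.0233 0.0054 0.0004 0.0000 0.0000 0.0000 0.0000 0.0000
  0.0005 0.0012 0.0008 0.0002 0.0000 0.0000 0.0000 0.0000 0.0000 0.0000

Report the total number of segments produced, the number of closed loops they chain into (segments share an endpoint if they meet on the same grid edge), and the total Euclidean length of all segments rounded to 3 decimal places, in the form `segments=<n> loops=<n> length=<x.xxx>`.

segments=8 loops=1 length=5.576

cell (5,0): code 0100 → (5.541,1.000)–(6.000,0.425)
cell (5,1): code 1100 → (5.993,2.000)–(5.541,1.000)
cell (5,2): code 1000 → (6.000,2.006)–(5.993,2.000)
cell (6,0): code 0110 → (6.000,0.425)–(7.000,0.457)
cell (6,1): code 1011 → (7.000,1.954)–(6.196,2.000)
cell (6,2): code 0001 → (6.196,2.000)–(6.000,2.006)
cell (7,0): code 0010 → (7.000,0.457)–(7.423,1.000)
cell (7,1): code 0001 → (7.423,1.000)–(7.000,1.954)
total: 8 segments, chained into 1 closed loop(s), length Σ = 5.575849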